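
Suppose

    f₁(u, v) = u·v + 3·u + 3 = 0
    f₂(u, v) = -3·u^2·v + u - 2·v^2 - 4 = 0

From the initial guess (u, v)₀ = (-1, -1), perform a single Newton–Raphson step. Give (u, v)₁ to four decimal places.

(-2.0000, -2.0000)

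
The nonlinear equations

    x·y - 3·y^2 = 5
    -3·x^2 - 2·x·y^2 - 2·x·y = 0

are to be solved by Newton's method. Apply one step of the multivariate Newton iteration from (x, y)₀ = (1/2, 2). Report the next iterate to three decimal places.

(0.513, 0.611)

At (1/2, 2): F = (-16.000, -6.750).
Jacobian J = [[y, x - 6·y], [-6·x - 2·y^2 - 2·y, -4·x·y - 2·x]].
At the point, J = [[2.000, -11.500], [-15.000, -5.000]] (det J = -182.500).
Solving J·Δ = −F gives Δ = (0.013, -1.389).
Then the next iterate is (x, y)₁ = (0.513, 0.611).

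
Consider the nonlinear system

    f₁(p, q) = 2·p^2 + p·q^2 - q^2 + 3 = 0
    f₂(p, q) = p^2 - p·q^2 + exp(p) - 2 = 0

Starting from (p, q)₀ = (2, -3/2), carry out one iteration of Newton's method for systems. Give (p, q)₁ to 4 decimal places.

(0.9410, -0.7017)

At (2, -3/2): F = (13.2500, 4.889056).
Jacobian J = [[4·p + q^2, 2·p·q - 2·q], [2·p - q^2 + exp(p), -2·p·q]].
At the point, J = [[10.2500, -3.0000], [9.139056, 6.0000]] (det J = 88.917168).
Solving J·Δ = −F gives Δ = (-1.0590, 0.7983).
Then the next iterate is (p, q)₁ = (0.9410, -0.7017).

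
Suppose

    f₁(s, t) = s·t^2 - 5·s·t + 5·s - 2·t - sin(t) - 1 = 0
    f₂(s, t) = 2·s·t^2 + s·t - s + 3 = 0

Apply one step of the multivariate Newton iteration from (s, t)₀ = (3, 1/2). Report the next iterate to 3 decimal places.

(-0.902, 0.167)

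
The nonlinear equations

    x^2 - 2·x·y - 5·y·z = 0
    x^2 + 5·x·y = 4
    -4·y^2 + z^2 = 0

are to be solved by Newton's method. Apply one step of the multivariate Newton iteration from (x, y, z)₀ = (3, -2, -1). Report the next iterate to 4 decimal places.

(0.8219, -0.9142, 0.1867)

At (3, -2, -1): F = (11.0000, -25.0000, -15.0000).
Jacobian J = [[2·x - 2·y, -2·x - 5·z, -5·y], [2·x + 5·y, 5·x, 0], [0, -8·y, 2·z]].
At the point, J = [[10.0000, -1.0000, 10.0000], [-4.0000, 15.0000, 0.0000], [0.0000, 16.0000, -2.0000]] (det J = -932.0000).
Solving J·Δ = −F gives Δ = (-2.1781, 1.0858, 1.1867).
Then the next iterate is (x, y, z)₁ = (0.8219, -0.9142, 0.1867).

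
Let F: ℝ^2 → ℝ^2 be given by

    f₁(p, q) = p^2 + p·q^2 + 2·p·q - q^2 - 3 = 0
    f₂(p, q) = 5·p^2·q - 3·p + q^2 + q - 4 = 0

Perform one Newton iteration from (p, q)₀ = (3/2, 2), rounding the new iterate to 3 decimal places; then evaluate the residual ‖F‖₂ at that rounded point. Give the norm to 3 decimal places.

At (3/2, 2): F = (7.250, 20.000).
Jacobian J = [[2·p + q^2 + 2·q, 2·p·q + 2·p - 2·q], [10·p·q - 3, 5·p^2 + 2·q + 1]].
At the point, J = [[11.000, 5.000], [27.000, 16.250]] (det J = 43.750).
Solving J·Δ = −F gives Δ = (-0.407, -0.554).
Then the next iterate is (p, q)₁ = (1.093, 1.446).
Re-evaluating at (1.093, 1.446): F = (1.55006, 4.89523), so ‖F‖₂ = 5.135.

5.135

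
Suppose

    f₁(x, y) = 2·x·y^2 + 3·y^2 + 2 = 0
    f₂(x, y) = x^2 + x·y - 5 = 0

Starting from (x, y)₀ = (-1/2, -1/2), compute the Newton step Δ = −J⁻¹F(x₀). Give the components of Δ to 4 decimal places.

At (-1/2, -1/2): F = (2.5000, -4.5000).
Jacobian J = [[2·y^2, 4·x·y + 6·y], [2·x + y, x]].
At the point, J = [[0.5000, -2.0000], [-1.5000, -0.5000]] (det J = -3.2500).
Solving J·Δ = −F gives Δ = (-3.1538, 0.4615).

(-3.1538, 0.4615)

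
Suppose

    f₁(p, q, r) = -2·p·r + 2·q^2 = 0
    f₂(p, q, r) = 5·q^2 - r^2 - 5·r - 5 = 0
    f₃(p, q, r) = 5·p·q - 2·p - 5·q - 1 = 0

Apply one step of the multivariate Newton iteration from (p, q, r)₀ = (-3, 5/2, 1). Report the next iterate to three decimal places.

(-0.596, 1.512, 0.365)

At (-3, 5/2, 1): F = (18.500, 20.250, -45.000).
Jacobian J = [[-2·r, 4·q, -2·p], [0, 10·q, -2·r - 5], [5·q - 2, 5·p - 5, 0]].
At the point, J = [[-2.000, 10.000, 6.000], [0.000, 25.000, -7.000], [10.500, -20.000, 0.000]] (det J = -2030.000).
Solving J·Δ = −F gives Δ = (2.404, -0.988, -0.635).
Then the next iterate is (p, q, r)₁ = (-0.596, 1.512, 0.365).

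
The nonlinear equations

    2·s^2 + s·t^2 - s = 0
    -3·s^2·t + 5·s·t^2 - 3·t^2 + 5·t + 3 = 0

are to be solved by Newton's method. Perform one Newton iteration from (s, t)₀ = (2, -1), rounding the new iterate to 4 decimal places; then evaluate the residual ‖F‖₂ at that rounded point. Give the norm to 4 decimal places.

At (2, -1): F = (8.0000, 17.0000).
Jacobian J = [[4·s + t^2 - 1, 2·s·t], [-6·s·t + 5·t^2, -3·s^2 + 10·s·t - 6·t + 5]].
At the point, J = [[8.0000, -4.0000], [17.0000, -21.0000]] (det J = -100.0000).
Solving J·Δ = −F gives Δ = (-1.0000, 0.0000).
Then the next iterate is (s, t)₁ = (1.0000, -1.0000).
Re-evaluating at (1.0000, -1.0000): F = (2.0000, 3.0000), so ‖F‖₂ = 3.6056.

3.6056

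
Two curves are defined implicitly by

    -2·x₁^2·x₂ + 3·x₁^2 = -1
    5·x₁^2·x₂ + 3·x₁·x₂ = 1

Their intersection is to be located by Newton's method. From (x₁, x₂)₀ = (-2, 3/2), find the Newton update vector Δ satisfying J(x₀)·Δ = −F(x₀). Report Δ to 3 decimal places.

At (-2, 3/2): F = (1.000, 20.000).
Jacobian J = [[-4·x₁·x₂ + 6·x₁, -2·x₁^2], [10·x₁·x₂ + 3·x₂, 5·x₁^2 + 3·x₁]].
At the point, J = [[0.000, -8.000], [-25.500, 14.000]] (det J = -204.000).
Solving J·Δ = −F gives Δ = (0.853, 0.125).

(0.853, 0.125)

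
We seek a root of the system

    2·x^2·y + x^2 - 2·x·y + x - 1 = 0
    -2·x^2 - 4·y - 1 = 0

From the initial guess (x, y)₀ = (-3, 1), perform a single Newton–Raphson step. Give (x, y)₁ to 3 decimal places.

At (-3, 1): F = (29.000, -23.000).
Jacobian J = [[4·x·y + 2·x - 2·y + 1, 2·x^2 - 2·x], [-4·x, -4]].
At the point, J = [[-19.000, 24.000], [12.000, -4.000]] (det J = -212.000).
Solving J·Δ = −F gives Δ = (2.057, 0.420).
Then the next iterate is (x, y)₁ = (-0.943, 1.420).

(-0.943, 1.420)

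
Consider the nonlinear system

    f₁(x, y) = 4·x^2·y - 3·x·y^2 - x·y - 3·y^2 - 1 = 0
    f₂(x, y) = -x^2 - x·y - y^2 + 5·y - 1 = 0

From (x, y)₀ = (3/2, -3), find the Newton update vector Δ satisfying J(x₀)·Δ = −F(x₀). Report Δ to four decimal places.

(0.5787, 2.3947)

At (3/2, -3): F = (-91.0000, -22.7500).
Jacobian J = [[8·x·y - 3·y^2 - y, 4·x^2 - 6·x·y - x - 6·y], [-2·x - y, -x - 2·y + 5]].
At the point, J = [[-60.0000, 52.5000], [0.0000, 9.5000]] (det J = -570.0000).
Solving J·Δ = −F gives Δ = (0.5787, 2.3947).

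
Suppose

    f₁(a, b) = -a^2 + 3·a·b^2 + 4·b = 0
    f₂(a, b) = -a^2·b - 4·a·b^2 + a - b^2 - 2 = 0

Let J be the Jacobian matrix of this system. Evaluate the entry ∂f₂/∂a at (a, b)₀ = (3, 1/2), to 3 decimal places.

∂f₂/∂a = -2·a·b - 4·b^2 + 1.
At (3, 1/2) this is -3.000.

-3.000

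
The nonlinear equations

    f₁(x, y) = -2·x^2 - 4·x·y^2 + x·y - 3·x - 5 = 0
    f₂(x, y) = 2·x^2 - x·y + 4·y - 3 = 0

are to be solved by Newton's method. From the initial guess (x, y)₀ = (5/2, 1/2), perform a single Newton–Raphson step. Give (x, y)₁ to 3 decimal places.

(1.765, -1.676)

At (5/2, 1/2): F = (-26.250, 10.250).
Jacobian J = [[-4·x - 4·y^2 + y - 3, -8·x·y + x], [4·x - y, -x + 4]].
At the point, J = [[-13.500, -7.500], [9.500, 1.500]] (det J = 51.000).
Solving J·Δ = −F gives Δ = (-0.735, -2.176).
Then the next iterate is (x, y)₁ = (1.765, -1.676).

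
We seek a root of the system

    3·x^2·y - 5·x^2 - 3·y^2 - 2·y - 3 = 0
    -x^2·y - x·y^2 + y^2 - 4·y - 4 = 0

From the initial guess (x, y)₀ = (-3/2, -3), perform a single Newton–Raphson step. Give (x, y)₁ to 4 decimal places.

(-0.8128, -1.8292)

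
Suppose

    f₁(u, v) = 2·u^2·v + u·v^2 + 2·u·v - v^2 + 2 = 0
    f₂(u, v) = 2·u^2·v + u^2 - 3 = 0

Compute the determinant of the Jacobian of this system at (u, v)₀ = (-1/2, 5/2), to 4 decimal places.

-44.8750

J = [[4·u·v + v^2 + 2·v, 2·u^2 + 2·u·v + 2·u - 2·v], [4·u·v + 2·u, 2·u^2]].
At the point, J = [[6.2500, -8.0000], [-6.0000, 0.5000]].
det J = -44.8750.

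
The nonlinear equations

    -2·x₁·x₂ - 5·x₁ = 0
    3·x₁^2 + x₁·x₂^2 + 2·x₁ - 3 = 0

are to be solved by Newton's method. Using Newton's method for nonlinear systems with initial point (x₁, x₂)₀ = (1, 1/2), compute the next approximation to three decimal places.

At (1, 1/2): F = (-6.000, 2.250).
Jacobian J = [[-2·x₂ - 5, -2·x₁], [6·x₁ + x₂^2 + 2, 2·x₁·x₂]].
At the point, J = [[-6.000, -2.000], [8.250, 1.000]] (det J = 10.500).
Solving J·Δ = −F gives Δ = (0.143, -3.429).
Then the next iterate is (x₁, x₂)₁ = (1.143, -2.929).

(1.143, -2.929)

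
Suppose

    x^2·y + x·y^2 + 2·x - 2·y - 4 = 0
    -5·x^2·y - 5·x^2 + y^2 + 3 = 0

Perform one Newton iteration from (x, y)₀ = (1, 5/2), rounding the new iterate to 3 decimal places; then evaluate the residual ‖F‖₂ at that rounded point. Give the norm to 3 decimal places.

0.350

At (1, 5/2): F = (1.750, -8.250).
Jacobian J = [[2·x·y + y^2 + 2, x^2 + 2·x·y - 2], [-10·x·y - 10·x, -5·x^2 + 2·y]].
At the point, J = [[13.250, 4.000], [-35.000, 0.000]] (det J = 140.000).
Solving J·Δ = −F gives Δ = (-0.236, 0.343).
Then the next iterate is (x, y)₁ = (0.764, 2.843).
Re-evaluating at (0.764, 2.843): F = (-0.32341, -0.13307), so ‖F‖₂ = 0.350.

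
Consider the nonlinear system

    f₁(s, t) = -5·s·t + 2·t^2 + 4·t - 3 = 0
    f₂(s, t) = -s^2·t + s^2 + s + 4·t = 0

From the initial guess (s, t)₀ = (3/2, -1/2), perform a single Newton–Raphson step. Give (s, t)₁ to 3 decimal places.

(1.081, -0.827)

At (3/2, -1/2): F = (-0.750, 2.875).
Jacobian J = [[-5·t, -5·s + 4·t + 4], [-2·s·t + 2·s + 1, -s^2 + 4]].
At the point, J = [[2.500, -5.500], [5.500, 1.750]] (det J = 34.625).
Solving J·Δ = −F gives Δ = (-0.419, -0.327).
Then the next iterate is (s, t)₁ = (1.081, -0.827).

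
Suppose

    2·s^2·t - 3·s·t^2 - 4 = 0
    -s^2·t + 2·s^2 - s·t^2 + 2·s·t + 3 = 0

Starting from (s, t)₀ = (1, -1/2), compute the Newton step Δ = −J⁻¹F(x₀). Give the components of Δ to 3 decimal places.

At (1, -1/2): F = (-5.750, 4.250).
Jacobian J = [[4·s·t - 3·t^2, 2·s^2 - 6·s·t], [-2·s·t + 4·s - t^2 + 2·t, -s^2 - 2·s·t + 2·s]].
At the point, J = [[-2.750, 5.000], [3.750, 2.000]] (det J = -24.250).
Solving J·Δ = −F gives Δ = (-1.351, 0.407).

(-1.351, 0.407)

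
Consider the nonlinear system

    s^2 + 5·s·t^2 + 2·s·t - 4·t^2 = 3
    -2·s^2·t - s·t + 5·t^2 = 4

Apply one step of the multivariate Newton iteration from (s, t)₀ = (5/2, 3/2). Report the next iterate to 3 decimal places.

(1.576, 1.104)

At (5/2, 3/2): F = (29.875, -15.250).
Jacobian J = [[2·s + 5·t^2 + 2·t, 10·s·t + 2·s - 8·t], [-4·s·t - t, -2·s^2 - s + 10·t]].
At the point, J = [[19.250, 30.500], [-16.500, 0.000]] (det J = 503.250).
Solving J·Δ = −F gives Δ = (-0.924, -0.396).
Then the next iterate is (s, t)₁ = (1.576, 1.104).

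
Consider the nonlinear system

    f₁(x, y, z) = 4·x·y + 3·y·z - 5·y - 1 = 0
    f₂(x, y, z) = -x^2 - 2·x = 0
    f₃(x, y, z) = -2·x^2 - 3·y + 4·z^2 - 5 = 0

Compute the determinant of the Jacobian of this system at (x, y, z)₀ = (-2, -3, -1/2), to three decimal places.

J = [[4·y, 4·x + 3·z - 5, 3·y], [-2·x - 2, 0, 0], [-4·x, -3, 8·z]].
At the point, J = [[-12.000, -14.500, -9.000], [2.000, 0.000, 0.000], [8.000, -3.000, -4.000]].
det J = -62.000.

-62.000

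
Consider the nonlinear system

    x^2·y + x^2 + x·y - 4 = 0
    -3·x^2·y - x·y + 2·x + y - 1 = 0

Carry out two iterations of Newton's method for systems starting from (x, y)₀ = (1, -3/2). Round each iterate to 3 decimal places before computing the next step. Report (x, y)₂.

(2.163, -1.755)

At (1, -3/2): F = (-6.000, 5.500).
Jacobian J = [[2·x·y + 2·x + y, x^2 + x], [-6·x·y - y + 2, -3·x^2 - x + 1]].
At the point, J = [[-2.500, 2.000], [12.500, -3.000]] (det J = -17.500).
Solving J·Δ = −F gives Δ = (0.400, 3.500).
Then the next iterate is (x, y)₁ = (1.400, 2.000).
Round to (1.400, 2.000) and repeat: F = (4.680, -10.760), J = [[10.400, 3.360], [-16.800, -6.280]].
Δ = (0.763, -3.755), so (x, y)₂ = (2.163, -1.755).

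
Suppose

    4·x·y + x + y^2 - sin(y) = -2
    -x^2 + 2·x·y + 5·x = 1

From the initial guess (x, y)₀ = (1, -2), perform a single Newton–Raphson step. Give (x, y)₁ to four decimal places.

(1.0173, -1.4914)

At (1, -2): F = (-0.090703, -1.0000).
Jacobian J = [[4·y + 1, 4·x + 2·y - cos(y)], [-2·x + 2·y + 5, 2·x]].
At the point, J = [[-7.0000, 0.416147], [-1.0000, 2.0000]] (det J = -13.583853).
Solving J·Δ = −F gives Δ = (0.0173, 0.5086).
Then the next iterate is (x, y)₁ = (1.0173, -1.4914).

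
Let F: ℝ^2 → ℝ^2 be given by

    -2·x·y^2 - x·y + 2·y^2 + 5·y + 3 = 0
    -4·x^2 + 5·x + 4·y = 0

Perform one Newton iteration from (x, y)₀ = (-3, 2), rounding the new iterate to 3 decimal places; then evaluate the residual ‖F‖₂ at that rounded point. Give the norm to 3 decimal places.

19.259

At (-3, 2): F = (51.000, -43.000).
Jacobian J = [[-2·y^2 - y, -4·x·y - x + 4·y + 5], [-8·x + 5, 4]].
At the point, J = [[-10.000, 40.000], [29.000, 4.000]] (det J = -1200.000).
Solving J·Δ = −F gives Δ = (1.603, -0.874).
Then the next iterate is (x, y)₁ = (-1.397, 1.126).
Re-evaluating at (-1.397, 1.126): F = (16.28122, -10.28744), so ‖F‖₂ = 19.259.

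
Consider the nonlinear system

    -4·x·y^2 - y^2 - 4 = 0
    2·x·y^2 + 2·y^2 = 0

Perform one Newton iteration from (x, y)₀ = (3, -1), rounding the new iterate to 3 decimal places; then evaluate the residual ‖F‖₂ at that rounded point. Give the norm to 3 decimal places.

At (3, -1): F = (-17.000, 8.000).
Jacobian J = [[-4·y^2, -8·x·y - 2·y], [2·y^2, 4·x·y + 4·y]].
At the point, J = [[-4.000, 26.000], [2.000, -16.000]] (det J = 12.000).
Solving J·Δ = −F gives Δ = (-5.333, -0.167).
Then the next iterate is (x, y)₁ = (-2.333, -1.167).
Re-evaluating at (-2.333, -1.167): F = (7.34726, -3.63080), so ‖F‖₂ = 8.195.

8.195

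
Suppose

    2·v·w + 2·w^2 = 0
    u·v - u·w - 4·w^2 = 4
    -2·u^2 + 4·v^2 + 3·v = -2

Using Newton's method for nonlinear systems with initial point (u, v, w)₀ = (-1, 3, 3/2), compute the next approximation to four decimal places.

At (-1, 3, 3/2): F = (13.5000, -14.5000, 45.0000).
Jacobian J = [[0, 2·w, 2·v + 4·w], [v - w, u, -u - 8·w], [-4·u, 8·v + 3, 0]].
At the point, J = [[0.0000, 3.0000, 12.0000], [1.5000, -1.0000, -11.0000], [4.0000, 27.0000, 0.0000]] (det J = 402.0000).
Solving J·Δ = −F gives Δ = (4.0634, -2.2687, -0.5578).
Then the next iterate is (u, v, w)₁ = (3.0634, 0.7313, 0.9422).

(3.0634, 0.7313, 0.9422)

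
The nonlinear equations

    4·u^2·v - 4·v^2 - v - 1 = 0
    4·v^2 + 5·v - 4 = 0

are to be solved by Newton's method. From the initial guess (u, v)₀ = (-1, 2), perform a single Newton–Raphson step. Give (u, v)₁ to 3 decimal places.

At (-1, 2): F = (-11.000, 22.000).
Jacobian J = [[8·u·v, 4·u^2 - 8·v - 1], [0, 8·v + 5]].
At the point, J = [[-16.000, -13.000], [0.000, 21.000]] (det J = -336.000).
Solving J·Δ = −F gives Δ = (0.164, -1.048).
Then the next iterate is (u, v)₁ = (-0.836, 0.952).

(-0.836, 0.952)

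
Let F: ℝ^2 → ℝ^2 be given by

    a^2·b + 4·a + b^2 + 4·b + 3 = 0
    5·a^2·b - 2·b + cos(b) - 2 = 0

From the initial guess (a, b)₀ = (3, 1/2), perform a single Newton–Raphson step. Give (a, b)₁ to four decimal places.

(-4.2970, 2.5949)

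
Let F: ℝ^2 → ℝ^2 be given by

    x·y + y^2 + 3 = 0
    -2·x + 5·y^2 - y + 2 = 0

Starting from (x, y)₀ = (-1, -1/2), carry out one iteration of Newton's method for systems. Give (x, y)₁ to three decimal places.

At (-1, -1/2): F = (3.750, 5.750).
Jacobian J = [[y, x + 2·y], [-2, 10·y - 1]].
At the point, J = [[-0.500, -2.000], [-2.000, -6.000]] (det J = -1.000).
Solving J·Δ = −F gives Δ = (-11.000, 4.625).
Then the next iterate is (x, y)₁ = (-12.000, 4.125).

(-12.000, 4.125)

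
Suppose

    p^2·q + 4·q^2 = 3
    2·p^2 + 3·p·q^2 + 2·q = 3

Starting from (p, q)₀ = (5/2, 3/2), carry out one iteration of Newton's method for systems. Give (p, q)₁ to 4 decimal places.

At (5/2, 3/2): F = (15.3750, 29.3750).
Jacobian J = [[2·p·q, p^2 + 8·q], [4·p + 3·q^2, 6·p·q + 2]].
At the point, J = [[7.5000, 18.2500], [16.7500, 24.5000]] (det J = -121.9375).
Solving J·Δ = −F gives Δ = (-1.3073, -0.3052).
Then the next iterate is (p, q)₁ = (1.1927, 1.1948).

(1.1927, 1.1948)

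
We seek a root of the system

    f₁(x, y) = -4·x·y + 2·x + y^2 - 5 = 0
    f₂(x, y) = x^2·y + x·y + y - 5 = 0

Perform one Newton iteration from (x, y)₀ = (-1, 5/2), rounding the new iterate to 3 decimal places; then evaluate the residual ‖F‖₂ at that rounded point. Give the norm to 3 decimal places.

At (-1, 5/2): F = (9.250, -2.500).
Jacobian J = [[-4·y + 2, -4·x + 2·y], [2·x·y + y, x^2 + x + 1]].
At the point, J = [[-8.000, 9.000], [-2.500, 1.000]] (det J = 14.500).
Solving J·Δ = −F gives Δ = (-2.190, -2.974).
Then the next iterate is (x, y)₁ = (-3.190, -0.474).
Re-evaluating at (-3.190, -0.474): F = (-17.20356, -8.78541), so ‖F‖₂ = 19.317.

19.317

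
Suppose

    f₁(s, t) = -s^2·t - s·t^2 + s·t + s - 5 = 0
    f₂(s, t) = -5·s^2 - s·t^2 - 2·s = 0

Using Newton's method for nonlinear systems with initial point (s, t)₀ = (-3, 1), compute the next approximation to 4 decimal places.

(-1.4412, -0.0147)

At (-3, 1): F = (-17.0000, -36.0000).
Jacobian J = [[-2·s·t - t^2 + t + 1, -s^2 - 2·s·t + s], [-10·s - t^2 - 2, -2·s·t]].
At the point, J = [[7.0000, -6.0000], [27.0000, 6.0000]] (det J = 204.0000).
Solving J·Δ = −F gives Δ = (1.5588, -1.0147).
Then the next iterate is (s, t)₁ = (-1.4412, -0.0147).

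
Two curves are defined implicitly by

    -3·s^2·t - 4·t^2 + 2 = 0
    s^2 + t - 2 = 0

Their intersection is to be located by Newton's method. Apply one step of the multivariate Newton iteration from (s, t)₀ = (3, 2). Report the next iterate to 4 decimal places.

(1.5631, 1.6216)

At (3, 2): F = (-68.0000, 9.0000).
Jacobian J = [[-6·s·t, -3·s^2 - 8·t], [2·s, 1]].
At the point, J = [[-36.0000, -43.0000], [6.0000, 1.0000]] (det J = 222.0000).
Solving J·Δ = −F gives Δ = (-1.4369, -0.3784).
Then the next iterate is (s, t)₁ = (1.5631, 1.6216).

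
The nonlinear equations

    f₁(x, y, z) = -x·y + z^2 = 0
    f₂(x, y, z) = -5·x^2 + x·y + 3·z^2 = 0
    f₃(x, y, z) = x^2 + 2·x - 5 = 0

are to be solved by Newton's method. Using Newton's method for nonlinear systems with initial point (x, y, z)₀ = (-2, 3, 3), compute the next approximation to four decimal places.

At (-2, 3, 3): F = (15.0000, 1.0000, -5.0000).
Jacobian J = [[-y, -x, 2·z], [-10·x + y, x, 6·z], [2·x + 2, 0, 0]].
At the point, J = [[-3.0000, 2.0000, 6.0000], [23.0000, -2.0000, 18.0000], [-2.0000, 0.0000, 0.0000]] (det J = -96.0000).
Solving J·Δ = −F gives Δ = (-2.5000, -15.5000, 1.4167).
Then the next iterate is (x, y, z)₁ = (-4.5000, -12.5000, 4.4167).

(-4.5000, -12.5000, 4.4167)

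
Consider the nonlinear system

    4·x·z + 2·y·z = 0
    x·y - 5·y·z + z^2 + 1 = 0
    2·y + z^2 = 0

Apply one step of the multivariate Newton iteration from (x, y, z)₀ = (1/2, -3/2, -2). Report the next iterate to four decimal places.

(0.2804, -0.7208, -1.3604)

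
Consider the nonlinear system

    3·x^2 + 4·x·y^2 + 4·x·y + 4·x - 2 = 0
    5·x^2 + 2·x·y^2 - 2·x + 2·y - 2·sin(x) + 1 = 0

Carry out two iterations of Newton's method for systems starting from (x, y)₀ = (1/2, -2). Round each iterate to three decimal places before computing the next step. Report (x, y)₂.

At (1/2, -2): F = (4.750, 0.29115).
Jacobian J = [[6·x + 4·y^2 + 4·y + 4, 8·x·y + 4·x], [10·x + 2·y^2 - 2·cos(x) - 2, 4·x·y + 2]].
At the point, J = [[15.000, -6.000], [9.24483, -2.000]] (det J = 25.46901).
Solving J·Δ = −F gives Δ = (0.304, 1.553).
Then the next iterate is (x, y)₁ = (0.804, -0.447).
Round to (0.804, -0.447) and repeat: F = (2.36028, 0.61110), J = [[7.83524, 0.34090], [5.05195, 0.56245]].
Δ = (-0.417, 2.658), so (x, y)₂ = (0.387, 2.211).

(0.387, 2.211)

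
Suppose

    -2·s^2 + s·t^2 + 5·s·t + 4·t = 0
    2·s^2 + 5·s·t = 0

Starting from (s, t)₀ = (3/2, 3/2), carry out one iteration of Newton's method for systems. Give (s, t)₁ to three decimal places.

At (3/2, 3/2): F = (16.125, 15.750).
Jacobian J = [[-4·s + t^2 + 5·t, 2·s·t + 5·s + 4], [4·s + 5·t, 5·s]].
At the point, J = [[3.750, 16.000], [13.500, 7.500]] (det J = -187.875).
Solving J·Δ = −F gives Δ = (-0.698, -0.844).
Then the next iterate is (s, t)₁ = (0.802, 0.656).

(0.802, 0.656)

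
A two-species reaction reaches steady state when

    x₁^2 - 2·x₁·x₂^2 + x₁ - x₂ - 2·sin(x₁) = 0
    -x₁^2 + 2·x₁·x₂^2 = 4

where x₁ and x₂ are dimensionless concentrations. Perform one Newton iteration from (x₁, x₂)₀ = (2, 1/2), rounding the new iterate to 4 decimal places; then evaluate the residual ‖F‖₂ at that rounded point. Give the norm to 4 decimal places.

1333.5930

At (2, 1/2): F = (2.681405, -7.0000).
Jacobian J = [[2·x₁ - 2·x₂^2 - 2·cos(x₁) + 1, -4·x₁·x₂ - 1], [-2·x₁ + 2·x₂^2, 4·x₁·x₂]].
At the point, J = [[5.332294, -5.0000], [-3.5000, 4.0000]] (det J = 3.829175).
Solving J·Δ = −F gives Δ = (6.3393, 7.2969).
Then the next iterate is (x₁, x₂)₁ = (8.3393, 7.7969).
Re-evaluating at (8.3393, 7.7969): F = (-945.602336, 940.375683), so ‖F‖₂ = 1333.5930.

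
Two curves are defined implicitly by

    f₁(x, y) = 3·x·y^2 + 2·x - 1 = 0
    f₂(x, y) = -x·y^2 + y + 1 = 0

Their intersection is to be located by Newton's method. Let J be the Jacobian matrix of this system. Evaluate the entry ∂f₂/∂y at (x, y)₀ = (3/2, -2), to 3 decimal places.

∂f₂/∂y = -2·x·y + 1.
At (3/2, -2) this is 7.000.

7.000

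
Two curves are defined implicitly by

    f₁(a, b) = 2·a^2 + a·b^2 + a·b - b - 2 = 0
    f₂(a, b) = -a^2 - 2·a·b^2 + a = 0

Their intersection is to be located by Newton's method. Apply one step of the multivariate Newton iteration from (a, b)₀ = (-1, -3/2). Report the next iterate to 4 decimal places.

At (-1, -3/2): F = (0.7500, 2.5000).
Jacobian J = [[4·a + b^2 + b, 2·a·b + a - 1], [-2·a - 2·b^2 + 1, -4·a·b]].
At the point, J = [[-3.2500, 1.0000], [-1.5000, -6.0000]] (det J = 21.0000).
Solving J·Δ = −F gives Δ = (0.3333, 0.3333).
Then the next iterate is (a, b)₁ = (-0.6667, -1.1667).

(-0.6667, -1.1667)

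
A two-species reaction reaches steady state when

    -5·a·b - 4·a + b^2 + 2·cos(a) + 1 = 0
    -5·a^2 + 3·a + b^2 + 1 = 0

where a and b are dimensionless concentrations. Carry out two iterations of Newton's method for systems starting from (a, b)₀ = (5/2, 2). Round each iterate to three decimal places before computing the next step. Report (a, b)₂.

(0.940, -0.156)

At (5/2, 2): F = (-31.60229, -18.750).
Jacobian J = [[-5·b - 2·sin(a) - 4, -5·a + 2·b], [-10·a + 3, 2·b]].
At the point, J = [[-15.19694, -8.500], [-22.000, 4.000]] (det J = -247.78778).
Solving J·Δ = −F gives Δ = (-1.153, -1.656).
Then the next iterate is (a, b)₁ = (1.347, 0.344).
Round to (1.347, 0.344) and repeat: F = (-6.14264, -3.91271), J = [[-7.67012, -6.047], [-10.470, 0.688]].
Δ = (-0.407, -0.500), so (a, b)₂ = (0.940, -0.156).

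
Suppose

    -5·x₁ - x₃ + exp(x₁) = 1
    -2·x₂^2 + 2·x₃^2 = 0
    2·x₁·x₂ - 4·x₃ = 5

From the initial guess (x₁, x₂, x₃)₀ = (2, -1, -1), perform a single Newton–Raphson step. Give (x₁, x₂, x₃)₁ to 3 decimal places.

(-0.500, -9.584, -9.584)

At (2, -1, -1): F = (-2.61094, 0.000, -5.000).
Jacobian J = [[exp(x₁) - 5, 0, -1], [0, -4·x₂, 4·x₃], [2·x₂, 2·x₁, -4]].
At the point, J = [[2.38906, 0.000, -1.000], [0.000, 4.000, -4.000], [-2.000, 4.000, -4.000]] (det J = -8.000).
Solving J·Δ = −F gives Δ = (-2.500, -8.584, -8.584).
Then the next iterate is (x₁, x₂, x₃)₁ = (-0.500, -9.584, -9.584).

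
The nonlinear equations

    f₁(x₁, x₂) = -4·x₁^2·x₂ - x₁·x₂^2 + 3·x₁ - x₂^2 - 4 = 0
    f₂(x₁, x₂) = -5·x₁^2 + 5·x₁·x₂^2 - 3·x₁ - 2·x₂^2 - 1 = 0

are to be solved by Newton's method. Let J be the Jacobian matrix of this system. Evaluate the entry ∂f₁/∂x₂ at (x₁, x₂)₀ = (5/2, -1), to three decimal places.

∂f₁/∂x₂ = -4·x₁^2 - 2·x₁·x₂ - 2·x₂.
At (5/2, -1) this is -18.000.

-18.000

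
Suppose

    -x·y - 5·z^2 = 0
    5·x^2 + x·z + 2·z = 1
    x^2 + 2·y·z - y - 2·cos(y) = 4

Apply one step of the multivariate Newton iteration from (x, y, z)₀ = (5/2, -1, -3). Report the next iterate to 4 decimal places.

(1.4417, -1.0029, -1.5483)

At (5/2, -1, -3): F = (-42.5000, 16.7500, 8.169395).
Jacobian J = [[-y, -x, -10·z], [10·x + z, 0, x + 2], [2·x, 2·z + 2·sin(y) - 1, 2·y]].
At the point, J = [[1.0000, -2.5000, 30.0000], [22.0000, 0.0000, 4.5000], [5.0000, -8.682942, -2.0000]] (det J = -5857.918461).
Solving J·Δ = −F gives Δ = (-1.0583, -0.0029, 1.4517).
Then the next iterate is (x, y, z)₁ = (1.4417, -1.0029, -1.5483).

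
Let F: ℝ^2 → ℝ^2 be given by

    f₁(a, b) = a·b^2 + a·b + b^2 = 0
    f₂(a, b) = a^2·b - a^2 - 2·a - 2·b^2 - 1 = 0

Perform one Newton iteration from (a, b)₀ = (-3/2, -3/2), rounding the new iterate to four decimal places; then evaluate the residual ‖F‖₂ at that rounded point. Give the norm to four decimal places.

1.9274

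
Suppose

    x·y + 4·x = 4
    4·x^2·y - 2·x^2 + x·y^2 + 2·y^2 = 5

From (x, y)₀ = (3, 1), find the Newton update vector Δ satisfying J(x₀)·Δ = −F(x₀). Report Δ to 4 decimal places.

(-2.3665, 0.2775)

At (3, 1): F = (11.0000, 18.0000).
Jacobian J = [[y + 4, x], [8·x·y - 4·x + y^2, 4·x^2 + 2·x·y + 4·y]].
At the point, J = [[5.0000, 3.0000], [13.0000, 46.0000]] (det J = 191.0000).
Solving J·Δ = −F gives Δ = (-2.3665, 0.2775).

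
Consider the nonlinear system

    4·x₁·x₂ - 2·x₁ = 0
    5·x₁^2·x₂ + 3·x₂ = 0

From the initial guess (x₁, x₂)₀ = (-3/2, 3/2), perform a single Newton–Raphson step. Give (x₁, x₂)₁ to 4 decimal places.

(-0.9519, 0.8654)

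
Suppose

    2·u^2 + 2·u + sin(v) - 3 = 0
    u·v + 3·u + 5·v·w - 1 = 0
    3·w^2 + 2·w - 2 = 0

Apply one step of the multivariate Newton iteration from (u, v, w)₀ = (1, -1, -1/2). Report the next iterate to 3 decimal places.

At (1, -1, -1/2): F = (0.15853, 3.500, -2.250).
Jacobian J = [[4·u + 2, cos(v), 0], [v + 3, u + 5·w, 5·v], [0, 0, 6·w + 2]].
At the point, J = [[6.000, 0.54030, 0.000], [2.000, -1.500, -5.000], [0.000, 0.000, -1.000]] (det J = 10.08060).
Solving J·Δ = −F gives Δ = (-0.814, 8.748, -2.250).
Then the next iterate is (u, v, w)₁ = (0.186, 7.748, -2.750).

(0.186, 7.748, -2.750)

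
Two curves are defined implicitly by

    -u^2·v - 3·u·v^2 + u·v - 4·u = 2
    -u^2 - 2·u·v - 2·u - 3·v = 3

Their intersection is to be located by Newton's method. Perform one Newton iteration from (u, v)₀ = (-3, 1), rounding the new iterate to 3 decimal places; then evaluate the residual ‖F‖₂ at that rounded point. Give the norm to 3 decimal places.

At (-3, 1): F = (7.000, -3.000).
Jacobian J = [[-2·u·v - 3·v^2 + v - 4, -u^2 - 6·u·v + u], [-2·u - 2·v - 2, -2·u - 3]].
At the point, J = [[0.000, 6.000], [2.000, 3.000]] (det J = -12.000).
Solving J·Δ = −F gives Δ = (3.250, -1.167).
Then the next iterate is (u, v)₁ = (0.250, -0.167).
Re-evaluating at (0.250, -0.167): F = (-3.05223, -2.978), so ‖F‖₂ = 4.264.

4.264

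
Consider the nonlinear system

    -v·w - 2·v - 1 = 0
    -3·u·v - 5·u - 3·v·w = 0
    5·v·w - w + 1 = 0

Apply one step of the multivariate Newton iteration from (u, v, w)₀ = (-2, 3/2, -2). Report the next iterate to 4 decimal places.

(-0.8000, -0.1333, -2.6667)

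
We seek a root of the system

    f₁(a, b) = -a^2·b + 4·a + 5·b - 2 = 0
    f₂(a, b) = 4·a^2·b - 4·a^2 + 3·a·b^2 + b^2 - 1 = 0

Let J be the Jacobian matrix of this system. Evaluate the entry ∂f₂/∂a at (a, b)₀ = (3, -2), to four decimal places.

∂f₂/∂a = 8·a·b - 8·a + 3·b^2.
At (3, -2) this is -60.0000.

-60.0000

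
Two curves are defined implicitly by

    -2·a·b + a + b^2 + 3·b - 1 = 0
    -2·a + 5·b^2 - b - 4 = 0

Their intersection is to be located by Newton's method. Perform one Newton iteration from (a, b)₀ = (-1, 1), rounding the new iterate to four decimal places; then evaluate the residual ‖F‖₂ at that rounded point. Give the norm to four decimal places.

11.6196

At (-1, 1): F = (4.0000, 2.0000).
Jacobian J = [[-2·b + 1, -2·a + 2·b + 3], [-2, 10·b - 1]].
At the point, J = [[-1.0000, 7.0000], [-2.0000, 9.0000]] (det J = 5.0000).
Solving J·Δ = −F gives Δ = (-4.4000, -1.2000).
Then the next iterate is (a, b)₁ = (-5.4000, -0.2000).
Re-evaluating at (-5.4000, -0.2000): F = (-9.1200, 7.2000), so ‖F‖₂ = 11.6196.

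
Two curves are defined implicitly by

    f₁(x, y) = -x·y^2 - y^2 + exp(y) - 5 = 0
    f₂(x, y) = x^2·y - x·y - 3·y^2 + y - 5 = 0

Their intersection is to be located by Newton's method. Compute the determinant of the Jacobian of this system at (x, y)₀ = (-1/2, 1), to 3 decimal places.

7.687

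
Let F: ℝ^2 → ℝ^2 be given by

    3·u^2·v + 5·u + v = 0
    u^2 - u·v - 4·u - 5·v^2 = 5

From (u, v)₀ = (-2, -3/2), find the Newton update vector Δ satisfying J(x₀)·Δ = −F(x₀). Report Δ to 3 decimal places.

At (-2, -3/2): F = (-29.500, -7.250).
Jacobian J = [[6·u·v + 5, 3·u^2 + 1], [2·u - v - 4, -u - 10·v]].
At the point, J = [[23.000, 13.000], [-6.500, 17.000]] (det J = 475.500).
Solving J·Δ = −F gives Δ = (0.856, 0.754).

(0.856, 0.754)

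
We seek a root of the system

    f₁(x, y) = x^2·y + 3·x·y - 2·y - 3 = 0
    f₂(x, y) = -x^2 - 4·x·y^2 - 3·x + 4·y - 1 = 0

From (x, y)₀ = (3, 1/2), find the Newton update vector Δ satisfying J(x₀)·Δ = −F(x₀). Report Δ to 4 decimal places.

(-2.2581, 0.3226)

At (3, 1/2): F = (5.0000, -20.0000).
Jacobian J = [[2·x·y + 3·y, x^2 + 3·x - 2], [-2·x - 4·y^2 - 3, -8·x·y + 4]].
At the point, J = [[4.5000, 16.0000], [-10.0000, -8.0000]] (det J = 124.0000).
Solving J·Δ = −F gives Δ = (-2.2581, 0.3226).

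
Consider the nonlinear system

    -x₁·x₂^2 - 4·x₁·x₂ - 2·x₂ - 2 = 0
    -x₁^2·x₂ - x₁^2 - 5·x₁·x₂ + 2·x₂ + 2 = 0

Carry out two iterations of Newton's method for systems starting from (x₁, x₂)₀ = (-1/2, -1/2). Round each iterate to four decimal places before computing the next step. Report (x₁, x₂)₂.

At (-1/2, -1/2): F = (-1.8750, -0.3750).
Jacobian J = [[-x₂^2 - 4·x₂, -2·x₁·x₂ - 4·x₁ - 2], [-2·x₁·x₂ - 2·x₁ - 5·x₂, -x₁^2 - 5·x₁ + 2]].
At the point, J = [[1.7500, -0.5000], [3.0000, 4.2500]] (det J = 8.9375).
Solving J·Δ = −F gives Δ = (0.9126, -0.5559).
Then the next iterate is (x₁, x₂)₁ = (0.4126, -1.0559).
Round to (0.4126, -1.0559) and repeat: F = (1.394439, 2.076038), J = [[3.108675, -2.779071], [5.325629, -0.233239]].
Δ = (-0.3868, 0.0691), so (x₁, x₂)₂ = (0.0258, -0.9868).

(0.0258, -0.9868)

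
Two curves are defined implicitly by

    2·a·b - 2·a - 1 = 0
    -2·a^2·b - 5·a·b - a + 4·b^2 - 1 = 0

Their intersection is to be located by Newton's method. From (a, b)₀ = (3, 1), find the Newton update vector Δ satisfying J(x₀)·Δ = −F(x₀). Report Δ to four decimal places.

(-2.0648, 0.1667)

At (3, 1): F = (-1.0000, -33.0000).
Jacobian J = [[2·b - 2, 2·a], [-4·a·b - 5·b - 1, -2·a^2 - 5·a + 8·b]].
At the point, J = [[0.0000, 6.0000], [-18.0000, -25.0000]] (det J = 108.0000).
Solving J·Δ = −F gives Δ = (-2.0648, 0.1667).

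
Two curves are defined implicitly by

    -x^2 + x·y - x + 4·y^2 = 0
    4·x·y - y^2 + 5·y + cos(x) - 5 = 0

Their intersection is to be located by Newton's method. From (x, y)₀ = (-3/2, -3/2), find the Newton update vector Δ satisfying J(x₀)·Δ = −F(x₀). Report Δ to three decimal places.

(-0.837, 0.747)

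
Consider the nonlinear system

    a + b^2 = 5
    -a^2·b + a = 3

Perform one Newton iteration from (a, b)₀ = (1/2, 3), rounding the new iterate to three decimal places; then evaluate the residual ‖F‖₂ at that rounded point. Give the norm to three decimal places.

6.911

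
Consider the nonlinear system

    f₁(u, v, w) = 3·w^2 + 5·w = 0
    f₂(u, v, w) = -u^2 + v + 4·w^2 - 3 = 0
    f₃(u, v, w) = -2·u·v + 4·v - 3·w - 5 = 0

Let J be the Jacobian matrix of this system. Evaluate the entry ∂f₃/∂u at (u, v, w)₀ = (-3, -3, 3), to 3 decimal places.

6.000

∂f₃/∂u = -2·v.
At (-3, -3, 3) this is 6.000.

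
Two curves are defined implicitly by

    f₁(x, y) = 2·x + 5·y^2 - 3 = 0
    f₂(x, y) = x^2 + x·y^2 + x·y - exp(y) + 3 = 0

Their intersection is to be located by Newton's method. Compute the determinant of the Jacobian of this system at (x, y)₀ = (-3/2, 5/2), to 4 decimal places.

J = [[2, 10·y], [2·x + y^2 + y, 2·x·y + x - exp(y)]].
At the point, J = [[2.0000, 25.0000], [5.7500, -21.182494]].
det J = -186.1150.

-186.1150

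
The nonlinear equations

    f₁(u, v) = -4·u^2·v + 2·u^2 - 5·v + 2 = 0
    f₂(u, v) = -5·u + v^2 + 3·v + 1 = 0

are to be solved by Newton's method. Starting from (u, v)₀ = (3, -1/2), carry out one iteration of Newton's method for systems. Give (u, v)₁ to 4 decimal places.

(-0.4666, -1.5414)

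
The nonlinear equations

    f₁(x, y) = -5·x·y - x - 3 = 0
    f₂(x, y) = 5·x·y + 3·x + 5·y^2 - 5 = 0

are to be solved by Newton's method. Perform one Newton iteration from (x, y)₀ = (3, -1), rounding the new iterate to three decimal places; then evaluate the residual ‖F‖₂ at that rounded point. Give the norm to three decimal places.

20.404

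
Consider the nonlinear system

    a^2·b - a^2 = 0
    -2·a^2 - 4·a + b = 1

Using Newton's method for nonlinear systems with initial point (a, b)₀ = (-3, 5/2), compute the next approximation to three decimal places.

(-2.333, 1.667)

At (-3, 5/2): F = (13.500, -4.500).
Jacobian J = [[2·a·b - 2·a, a^2], [-4·a - 4, 1]].
At the point, J = [[-9.000, 9.000], [8.000, 1.000]] (det J = -81.000).
Solving J·Δ = −F gives Δ = (0.667, -0.833).
Then the next iterate is (a, b)₁ = (-2.333, 1.667).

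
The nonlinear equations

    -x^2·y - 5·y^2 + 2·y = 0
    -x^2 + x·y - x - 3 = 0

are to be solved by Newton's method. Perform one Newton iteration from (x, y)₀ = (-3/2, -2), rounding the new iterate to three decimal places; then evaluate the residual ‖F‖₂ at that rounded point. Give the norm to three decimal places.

69.442

At (-3/2, -2): F = (-19.500, -0.750).
Jacobian J = [[-2·x·y, -x^2 - 10·y + 2], [-2·x + y - 1, x]].
At the point, J = [[-6.000, 19.750], [0.000, -1.500]] (det J = 9.000).
Solving J·Δ = −F gives Δ = (-4.896, -0.500).
Then the next iterate is (x, y)₁ = (-6.396, -2.500).
Re-evaluating at (-6.396, -2.500): F = (66.02204, -21.52282), so ‖F‖₂ = 69.442.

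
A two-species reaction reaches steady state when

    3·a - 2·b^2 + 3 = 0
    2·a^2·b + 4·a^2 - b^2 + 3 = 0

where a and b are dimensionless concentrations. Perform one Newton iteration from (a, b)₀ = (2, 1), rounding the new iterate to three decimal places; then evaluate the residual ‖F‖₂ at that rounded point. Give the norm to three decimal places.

3.920

At (2, 1): F = (7.000, 26.000).
Jacobian J = [[3, -4·b], [4·a·b + 8·a, 2·a^2 - 2·b]].
At the point, J = [[3.000, -4.000], [24.000, 6.000]] (det J = 114.000).
Solving J·Δ = −F gives Δ = (-1.281, 0.789).
Then the next iterate is (a, b)₁ = (0.719, 1.789).
Re-evaluating at (0.719, 1.789): F = (-1.24404, 3.71701), so ‖F‖₂ = 3.920.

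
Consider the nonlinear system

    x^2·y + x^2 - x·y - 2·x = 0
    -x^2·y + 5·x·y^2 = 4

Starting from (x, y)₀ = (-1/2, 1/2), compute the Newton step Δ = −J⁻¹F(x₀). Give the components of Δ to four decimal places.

At (-1/2, 1/2): F = (1.6250, -4.7500).
Jacobian J = [[2·x·y + 2·x - y - 2, x^2 - x], [-2·x·y + 5·y^2, -x^2 + 10·x·y]].
At the point, J = [[-4.0000, 0.7500], [1.7500, -2.7500]] (det J = 9.6875).
Solving J·Δ = −F gives Δ = (0.0935, -1.6677).

(0.0935, -1.6677)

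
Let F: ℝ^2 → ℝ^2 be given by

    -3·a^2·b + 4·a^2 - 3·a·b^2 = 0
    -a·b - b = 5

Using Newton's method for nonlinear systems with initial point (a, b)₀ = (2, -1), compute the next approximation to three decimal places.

(1.120, -1.960)

At (2, -1): F = (22.000, -2.000).
Jacobian J = [[-6·a·b + 8·a - 3·b^2, -3·a^2 - 6·a·b], [-b, -a - 1]].
At the point, J = [[25.000, 0.000], [1.000, -3.000]] (det J = -75.000).
Solving J·Δ = −F gives Δ = (-0.880, -0.960).
Then the next iterate is (a, b)₁ = (1.120, -1.960).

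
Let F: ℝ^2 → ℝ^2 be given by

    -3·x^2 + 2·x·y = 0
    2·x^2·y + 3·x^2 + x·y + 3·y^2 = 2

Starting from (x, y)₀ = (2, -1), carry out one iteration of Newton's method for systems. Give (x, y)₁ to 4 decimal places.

(0.8824, -0.9118)

At (2, -1): F = (-16.0000, 3.0000).
Jacobian J = [[-6·x + 2·y, 2·x], [4·x·y + 6·x + y, 2·x^2 + x + 6·y]].
At the point, J = [[-14.0000, 4.0000], [3.0000, 4.0000]] (det J = -68.0000).
Solving J·Δ = −F gives Δ = (-1.1176, 0.0882).
Then the next iterate is (x, y)₁ = (0.8824, -0.9118).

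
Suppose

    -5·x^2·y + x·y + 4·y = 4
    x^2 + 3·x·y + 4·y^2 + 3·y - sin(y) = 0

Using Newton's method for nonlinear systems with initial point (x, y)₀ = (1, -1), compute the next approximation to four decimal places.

(1.4444, -1.2374)

At (1, -1): F = (-4.0000, -0.158529).
Jacobian J = [[-10·x·y + y, -5·x^2 + x + 4], [2·x + 3·y, 3·x + 8·y - cos(y) + 3]].
At the point, J = [[9.0000, 0.0000], [-1.0000, -2.540302]] (det J = -22.862721).
Solving J·Δ = −F gives Δ = (0.4444, -0.2374).
Then the next iterate is (x, y)₁ = (1.4444, -1.2374).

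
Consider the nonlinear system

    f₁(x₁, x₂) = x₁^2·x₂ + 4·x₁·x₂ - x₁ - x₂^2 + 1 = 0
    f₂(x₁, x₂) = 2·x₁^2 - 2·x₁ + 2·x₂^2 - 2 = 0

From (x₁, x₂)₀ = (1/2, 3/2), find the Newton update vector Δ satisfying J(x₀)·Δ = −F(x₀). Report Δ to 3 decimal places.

(-0.288, -0.333)

At (1/2, 3/2): F = (1.625, 2.000).
Jacobian J = [[2·x₁·x₂ + 4·x₂ - 1, x₁^2 + 4·x₁ - 2·x₂], [4·x₁ - 2, 4·x₂]].
At the point, J = [[6.500, -0.750], [0.000, 6.000]] (det J = 39.000).
Solving J·Δ = −F gives Δ = (-0.288, -0.333).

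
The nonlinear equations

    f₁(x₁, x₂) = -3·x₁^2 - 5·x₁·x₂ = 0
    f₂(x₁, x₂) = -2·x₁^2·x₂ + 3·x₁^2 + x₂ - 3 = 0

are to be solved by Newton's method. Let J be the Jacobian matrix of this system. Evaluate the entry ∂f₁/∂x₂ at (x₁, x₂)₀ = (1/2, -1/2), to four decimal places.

∂f₁/∂x₂ = -5·x₁.
At (1/2, -1/2) this is -2.5000.

-2.5000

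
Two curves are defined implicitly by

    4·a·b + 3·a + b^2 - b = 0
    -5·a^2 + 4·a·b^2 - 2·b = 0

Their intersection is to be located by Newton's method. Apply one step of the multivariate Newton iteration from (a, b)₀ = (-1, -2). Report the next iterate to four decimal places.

(-1.0061, -0.7744)

At (-1, -2): F = (11.0000, -17.0000).
Jacobian J = [[4·b + 3, 4·a + 2·b - 1], [-10·a + 4·b^2, 8·a·b - 2]].
At the point, J = [[-5.0000, -9.0000], [26.0000, 14.0000]] (det J = 164.0000).
Solving J·Δ = −F gives Δ = (-0.0061, 1.2256).
Then the next iterate is (a, b)₁ = (-1.0061, -0.7744).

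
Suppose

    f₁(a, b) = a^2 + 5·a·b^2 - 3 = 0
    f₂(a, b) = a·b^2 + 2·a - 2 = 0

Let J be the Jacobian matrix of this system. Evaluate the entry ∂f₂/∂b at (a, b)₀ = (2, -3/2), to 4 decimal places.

-6.0000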